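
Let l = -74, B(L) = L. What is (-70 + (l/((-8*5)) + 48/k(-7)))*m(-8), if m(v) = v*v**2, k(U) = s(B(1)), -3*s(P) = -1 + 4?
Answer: 297344/5 ≈ 59469.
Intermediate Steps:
s(P) = -1 (s(P) = -(-1 + 4)/3 = -1/3*3 = -1)
k(U) = -1
m(v) = v**3
(-70 + (l/((-8*5)) + 48/k(-7)))*m(-8) = (-70 + (-74/((-8*5)) + 48/(-1)))*(-8)**3 = (-70 + (-74/(-40) + 48*(-1)))*(-512) = (-70 + (-74*(-1/40) - 48))*(-512) = (-70 + (37/20 - 48))*(-512) = (-70 - 923/20)*(-512) = -2323/20*(-512) = 297344/5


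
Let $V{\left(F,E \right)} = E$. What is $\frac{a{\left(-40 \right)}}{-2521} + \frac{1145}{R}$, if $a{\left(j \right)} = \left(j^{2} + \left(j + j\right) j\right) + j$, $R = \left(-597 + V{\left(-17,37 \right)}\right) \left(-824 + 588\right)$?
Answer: $- \frac{125239011}{66635072} \approx -1.8795$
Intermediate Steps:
$R = 132160$ ($R = \left(-597 + 37\right) \left(-824 + 588\right) = \left(-560\right) \left(-236\right) = 132160$)
$a{\left(j \right)} = j + 3 j^{2}$ ($a{\left(j \right)} = \left(j^{2} + 2 j j\right) + j = \left(j^{2} + 2 j^{2}\right) + j = 3 j^{2} + j = j + 3 j^{2}$)
$\frac{a{\left(-40 \right)}}{-2521} + \frac{1145}{R} = \frac{\left(-40\right) \left(1 + 3 \left(-40\right)\right)}{-2521} + \frac{1145}{132160} = - 40 \left(1 - 120\right) \left(- \frac{1}{2521}\right) + 1145 \cdot \frac{1}{132160} = \left(-40\right) \left(-119\right) \left(- \frac{1}{2521}\right) + \frac{229}{26432} = 4760 \left(- \frac{1}{2521}\right) + \frac{229}{26432} = - \frac{4760}{2521} + \frac{229}{26432} = - \frac{125239011}{66635072}$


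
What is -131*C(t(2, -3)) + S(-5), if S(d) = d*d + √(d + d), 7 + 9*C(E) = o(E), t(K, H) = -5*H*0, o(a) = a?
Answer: 1142/9 + I*√10 ≈ 126.89 + 3.1623*I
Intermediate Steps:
t(K, H) = 0
C(E) = -7/9 + E/9
S(d) = d² + √2*√d (S(d) = d² + √(2*d) = d² + √2*√d)
-131*C(t(2, -3)) + S(-5) = -131*(-7/9 + (⅑)*0) + ((-5)² + √2*√(-5)) = -131*(-7/9 + 0) + (25 + √2*(I*√5)) = -131*(-7/9) + (25 + I*√10) = 917/9 + (25 + I*√10) = 1142/9 + I*√10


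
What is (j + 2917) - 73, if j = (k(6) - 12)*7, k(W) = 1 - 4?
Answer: 2739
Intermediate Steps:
k(W) = -3
j = -105 (j = (-3 - 12)*7 = -15*7 = -105)
(j + 2917) - 73 = (-105 + 2917) - 73 = 2812 - 73 = 2739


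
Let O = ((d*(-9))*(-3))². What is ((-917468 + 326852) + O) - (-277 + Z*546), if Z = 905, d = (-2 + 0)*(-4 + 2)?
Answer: -1072805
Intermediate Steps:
d = 4 (d = -2*(-2) = 4)
O = 11664 (O = ((4*(-9))*(-3))² = (-36*(-3))² = 108² = 11664)
((-917468 + 326852) + O) - (-277 + Z*546) = ((-917468 + 326852) + 11664) - (-277 + 905*546) = (-590616 + 11664) - (-277 + 494130) = -578952 - 1*493853 = -578952 - 493853 = -1072805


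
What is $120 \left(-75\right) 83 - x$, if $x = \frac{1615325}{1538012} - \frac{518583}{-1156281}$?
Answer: $- \frac{63259432534541301}{84684478732} \approx -7.47 \cdot 10^{5}$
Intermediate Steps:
$x = \frac{126921737301}{84684478732}$ ($x = 1615325 \cdot \frac{1}{1538012} - - \frac{172861}{385427} = \frac{1615325}{1538012} + \frac{172861}{385427} = \frac{126921737301}{84684478732} \approx 1.4988$)
$120 \left(-75\right) 83 - x = 120 \left(-75\right) 83 - \frac{126921737301}{84684478732} = \left(-9000\right) 83 - \frac{126921737301}{84684478732} = -747000 - \frac{126921737301}{84684478732} = - \frac{63259432534541301}{84684478732}$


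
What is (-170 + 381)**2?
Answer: 44521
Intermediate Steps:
(-170 + 381)**2 = 211**2 = 44521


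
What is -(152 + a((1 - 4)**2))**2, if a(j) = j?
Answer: -25921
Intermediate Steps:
-(152 + a((1 - 4)**2))**2 = -(152 + (1 - 4)**2)**2 = -(152 + (-3)**2)**2 = -(152 + 9)**2 = -1*161**2 = -1*25921 = -25921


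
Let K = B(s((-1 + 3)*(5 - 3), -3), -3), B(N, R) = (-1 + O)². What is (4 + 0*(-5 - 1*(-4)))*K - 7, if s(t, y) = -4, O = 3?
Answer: 9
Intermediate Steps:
B(N, R) = 4 (B(N, R) = (-1 + 3)² = 2² = 4)
K = 4
(4 + 0*(-5 - 1*(-4)))*K - 7 = (4 + 0*(-5 - 1*(-4)))*4 - 7 = (4 + 0*(-5 + 4))*4 - 7 = (4 + 0*(-1))*4 - 7 = (4 + 0)*4 - 7 = 4*4 - 7 = 16 - 7 = 9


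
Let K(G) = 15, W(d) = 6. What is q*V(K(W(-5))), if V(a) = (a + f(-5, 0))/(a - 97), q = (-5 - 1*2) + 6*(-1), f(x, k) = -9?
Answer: 39/41 ≈ 0.95122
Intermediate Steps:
q = -13 (q = (-5 - 2) - 6 = -7 - 6 = -13)
V(a) = (-9 + a)/(-97 + a) (V(a) = (a - 9)/(a - 97) = (-9 + a)/(-97 + a))
q*V(K(W(-5))) = -13*(-9 + 15)/(-97 + 15) = -13*6/(-82) = -(-13)*6/82 = -13*(-3/41) = 39/41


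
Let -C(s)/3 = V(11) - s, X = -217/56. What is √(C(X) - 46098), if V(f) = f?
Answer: I*√738282/4 ≈ 214.81*I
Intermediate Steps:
X = -31/8 (X = -217*1/56 = -31/8 ≈ -3.8750)
C(s) = -33 + 3*s (C(s) = -3*(11 - s) = -33 + 3*s)
√(C(X) - 46098) = √((-33 + 3*(-31/8)) - 46098) = √((-33 - 93/8) - 46098) = √(-357/8 - 46098) = √(-369141/8) = I*√738282/4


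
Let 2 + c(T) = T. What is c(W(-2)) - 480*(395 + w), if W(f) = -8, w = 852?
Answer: -598570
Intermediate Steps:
c(T) = -2 + T
c(W(-2)) - 480*(395 + w) = (-2 - 8) - 480*(395 + 852) = -10 - 480*1247 = -10 - 1*598560 = -10 - 598560 = -598570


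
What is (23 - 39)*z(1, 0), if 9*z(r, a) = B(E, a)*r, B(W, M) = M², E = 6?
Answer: 0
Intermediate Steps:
z(r, a) = r*a²/9 (z(r, a) = (a²*r)/9 = (r*a²)/9 = r*a²/9)
(23 - 39)*z(1, 0) = (23 - 39)*((⅑)*1*0²) = -16*0/9 = -16*0 = 0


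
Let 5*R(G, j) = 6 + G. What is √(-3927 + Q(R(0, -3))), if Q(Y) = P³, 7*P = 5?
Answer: 2*I*√2356963/49 ≈ 62.663*I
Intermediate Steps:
P = 5/7 (P = (⅐)*5 = 5/7 ≈ 0.71429)
R(G, j) = 6/5 + G/5 (R(G, j) = (6 + G)/5 = 6/5 + G/5)
Q(Y) = 125/343 (Q(Y) = (5/7)³ = 125/343)
√(-3927 + Q(R(0, -3))) = √(-3927 + 125/343) = √(-1346836/343) = 2*I*√2356963/49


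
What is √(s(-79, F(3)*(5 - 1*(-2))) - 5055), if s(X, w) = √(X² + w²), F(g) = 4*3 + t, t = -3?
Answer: √(-5055 + √10210) ≈ 70.384*I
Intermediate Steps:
F(g) = 9 (F(g) = 4*3 - 3 = 12 - 3 = 9)
√(s(-79, F(3)*(5 - 1*(-2))) - 5055) = √(√((-79)² + (9*(5 - 1*(-2)))²) - 5055) = √(√(6241 + (9*(5 + 2))²) - 5055) = √(√(6241 + (9*7)²) - 5055) = √(√(6241 + 63²) - 5055) = √(√(6241 + 3969) - 5055) = √(√10210 - 5055) = √(-5055 + √10210)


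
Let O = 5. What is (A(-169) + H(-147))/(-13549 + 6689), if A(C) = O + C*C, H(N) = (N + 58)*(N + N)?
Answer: -13683/1715 ≈ -7.9784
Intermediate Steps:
H(N) = 2*N*(58 + N) (H(N) = (58 + N)*(2*N) = 2*N*(58 + N))
A(C) = 5 + C**2 (A(C) = 5 + C*C = 5 + C**2)
(A(-169) + H(-147))/(-13549 + 6689) = ((5 + (-169)**2) + 2*(-147)*(58 - 147))/(-13549 + 6689) = ((5 + 28561) + 2*(-147)*(-89))/(-6860) = (28566 + 26166)*(-1/6860) = 54732*(-1/6860) = -13683/1715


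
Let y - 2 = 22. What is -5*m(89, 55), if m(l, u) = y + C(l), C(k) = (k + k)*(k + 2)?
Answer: -81110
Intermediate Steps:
y = 24 (y = 2 + 22 = 24)
C(k) = 2*k*(2 + k) (C(k) = (2*k)*(2 + k) = 2*k*(2 + k))
m(l, u) = 24 + 2*l*(2 + l)
-5*m(89, 55) = -5*(24 + 2*89*(2 + 89)) = -5*(24 + 2*89*91) = -5*(24 + 16198) = -5*16222 = -81110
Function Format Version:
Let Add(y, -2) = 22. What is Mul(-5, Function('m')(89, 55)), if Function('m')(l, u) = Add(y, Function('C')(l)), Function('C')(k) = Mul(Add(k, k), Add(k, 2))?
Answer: -81110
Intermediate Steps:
y = 24 (y = Add(2, 22) = 24)
Function('C')(k) = Mul(2, k, Add(2, k)) (Function('C')(k) = Mul(Mul(2, k), Add(2, k)) = Mul(2, k, Add(2, k)))
Function('m')(l, u) = Add(24, Mul(2, l, Add(2, l)))
Mul(-5, Function('m')(89, 55)) = Mul(-5, Add(24, Mul(2, 89, Add(2, 89)))) = Mul(-5, Add(24, Mul(2, 89, 91))) = Mul(-5, Add(24, 16198)) = Mul(-5, 16222) = -81110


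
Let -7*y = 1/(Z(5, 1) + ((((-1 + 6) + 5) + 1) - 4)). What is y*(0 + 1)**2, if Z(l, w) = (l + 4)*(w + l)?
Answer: -1/427 ≈ -0.0023419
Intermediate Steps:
Z(l, w) = (4 + l)*(l + w)
y = -1/427 (y = -1/(7*((5**2 + 4*5 + 4*1 + 5*1) + ((((-1 + 6) + 5) + 1) - 4))) = -1/(7*((25 + 20 + 4 + 5) + (((5 + 5) + 1) - 4))) = -1/(7*(54 + ((10 + 1) - 4))) = -1/(7*(54 + (11 - 4))) = -1/(7*(54 + 7)) = -1/7/61 = -1/7*1/61 = -1/427 ≈ -0.0023419)
y*(0 + 1)**2 = -(0 + 1)**2/427 = -1/427*1**2 = -1/427*1 = -1/427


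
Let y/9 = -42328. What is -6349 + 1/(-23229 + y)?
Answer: -2566145170/404181 ≈ -6349.0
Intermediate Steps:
y = -380952 (y = 9*(-42328) = -380952)
-6349 + 1/(-23229 + y) = -6349 + 1/(-23229 - 380952) = -6349 + 1/(-404181) = -6349 - 1/404181 = -2566145170/404181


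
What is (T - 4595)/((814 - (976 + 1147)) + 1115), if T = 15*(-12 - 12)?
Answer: 4955/194 ≈ 25.541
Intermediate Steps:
T = -360 (T = 15*(-24) = -360)
(T - 4595)/((814 - (976 + 1147)) + 1115) = (-360 - 4595)/((814 - (976 + 1147)) + 1115) = -4955/((814 - 1*2123) + 1115) = -4955/((814 - 2123) + 1115) = -4955/(-1309 + 1115) = -4955/(-194) = -4955*(-1/194) = 4955/194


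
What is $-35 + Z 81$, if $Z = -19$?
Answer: $-1574$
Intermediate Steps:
$-35 + Z 81 = -35 - 1539 = -1574$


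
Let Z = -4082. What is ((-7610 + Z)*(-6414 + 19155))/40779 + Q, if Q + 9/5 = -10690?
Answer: -974947807/67965 ≈ -14345.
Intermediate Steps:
Q = -53459/5 (Q = -9/5 - 10690 = -53459/5 ≈ -10692.)
((-7610 + Z)*(-6414 + 19155))/40779 + Q = ((-7610 - 4082)*(-6414 + 19155))/40779 - 53459/5 = -11692*12741*(1/40779) - 53459/5 = -148967772*1/40779 - 53459/5 = -49655924/13593 - 53459/5 = -974947807/67965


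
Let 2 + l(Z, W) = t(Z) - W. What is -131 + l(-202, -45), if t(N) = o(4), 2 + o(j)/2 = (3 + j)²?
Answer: 6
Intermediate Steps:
o(j) = -4 + 2*(3 + j)²
t(N) = 94 (t(N) = -4 + 2*(3 + 4)² = -4 + 2*7² = -4 + 2*49 = -4 + 98 = 94)
l(Z, W) = 92 - W (l(Z, W) = -2 + (94 - W) = 92 - W)
-131 + l(-202, -45) = -131 + (92 - 1*(-45)) = -131 + (92 + 45) = -131 + 137 = 6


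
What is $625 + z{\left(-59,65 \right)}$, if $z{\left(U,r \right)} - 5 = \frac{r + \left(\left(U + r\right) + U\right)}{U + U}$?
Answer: $\frac{37164}{59} \approx 629.9$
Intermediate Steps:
$z{\left(U,r \right)} = 5 + \frac{2 U + 2 r}{2 U}$ ($z{\left(U,r \right)} = 5 + \frac{r + \left(\left(U + r\right) + U\right)}{U + U} = 5 + \frac{r + \left(r + 2 U\right)}{2 U} = 5 + \left(2 U + 2 r\right) \frac{1}{2 U} = 5 + \frac{2 U + 2 r}{2 U}$)
$625 + z{\left(-59,65 \right)} = 625 + \left(6 + \frac{65}{-59}\right) = 625 + \left(6 + 65 \left(- \frac{1}{59}\right)\right) = 625 + \left(6 - \frac{65}{59}\right) = 625 + \frac{289}{59} = \frac{37164}{59}$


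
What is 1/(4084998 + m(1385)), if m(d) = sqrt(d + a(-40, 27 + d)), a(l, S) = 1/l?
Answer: 163399920/667488346344761 - 2*sqrt(553990)/667488346344761 ≈ 2.4480e-7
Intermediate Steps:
m(d) = sqrt(-1/40 + d) (m(d) = sqrt(d + 1/(-40)) = sqrt(d - 1/40) = sqrt(-1/40 + d))
1/(4084998 + m(1385)) = 1/(4084998 + sqrt(-10 + 400*1385)/20) = 1/(4084998 + sqrt(-10 + 554000)/20) = 1/(4084998 + sqrt(553990)/20)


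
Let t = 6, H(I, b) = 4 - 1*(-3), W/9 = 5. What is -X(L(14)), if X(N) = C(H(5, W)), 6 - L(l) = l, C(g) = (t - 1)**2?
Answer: -25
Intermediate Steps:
W = 45 (W = 9*5 = 45)
H(I, b) = 7 (H(I, b) = 4 + 3 = 7)
C(g) = 25 (C(g) = (6 - 1)**2 = 5**2 = 25)
L(l) = 6 - l
X(N) = 25
-X(L(14)) = -1*25 = -25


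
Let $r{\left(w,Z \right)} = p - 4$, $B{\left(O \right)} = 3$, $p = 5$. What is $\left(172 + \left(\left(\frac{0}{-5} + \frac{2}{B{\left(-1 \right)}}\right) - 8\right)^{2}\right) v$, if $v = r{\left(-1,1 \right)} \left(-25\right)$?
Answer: $- \frac{50800}{9} \approx -5644.4$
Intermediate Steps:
$r{\left(w,Z \right)} = 1$ ($r{\left(w,Z \right)} = 5 - 4 = 1$)
$v = -25$ ($v = 1 \left(-25\right) = -25$)
$\left(172 + \left(\left(\frac{0}{-5} + \frac{2}{B{\left(-1 \right)}}\right) - 8\right)^{2}\right) v = \left(172 + \left(\left(\frac{0}{-5} + \frac{2}{3}\right) - 8\right)^{2}\right) \left(-25\right) = \left(172 + \left(\left(0 \left(- \frac{1}{5}\right) + 2 \cdot \frac{1}{3}\right) - 8\right)^{2}\right) \left(-25\right) = \left(172 + \left(\left(0 + \frac{2}{3}\right) - 8\right)^{2}\right) \left(-25\right) = \left(172 + \left(\frac{2}{3} - 8\right)^{2}\right) \left(-25\right) = \left(172 + \left(- \frac{22}{3}\right)^{2}\right) \left(-25\right) = \left(172 + \frac{484}{9}\right) \left(-25\right) = \frac{2032}{9} \left(-25\right) = - \frac{50800}{9}$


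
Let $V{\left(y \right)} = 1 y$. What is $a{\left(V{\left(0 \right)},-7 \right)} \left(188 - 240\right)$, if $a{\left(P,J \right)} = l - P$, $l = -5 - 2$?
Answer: $364$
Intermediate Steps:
$l = -7$ ($l = -5 - 2 = -7$)
$V{\left(y \right)} = y$
$a{\left(P,J \right)} = -7 - P$
$a{\left(V{\left(0 \right)},-7 \right)} \left(188 - 240\right) = \left(-7 - 0\right) \left(188 - 240\right) = \left(-7 + 0\right) \left(-52\right) = \left(-7\right) \left(-52\right) = 364$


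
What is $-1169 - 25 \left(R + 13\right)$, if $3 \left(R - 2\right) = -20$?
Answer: $- \frac{4132}{3} \approx -1377.3$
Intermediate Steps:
$R = - \frac{14}{3}$ ($R = 2 + \frac{1}{3} \left(-20\right) = 2 - \frac{20}{3} = - \frac{14}{3} \approx -4.6667$)
$-1169 - 25 \left(R + 13\right) = -1169 - 25 \left(- \frac{14}{3} + 13\right) = -1169 - 25 \cdot \frac{25}{3} = -1169 - \frac{625}{3} = - \frac{4132}{3}$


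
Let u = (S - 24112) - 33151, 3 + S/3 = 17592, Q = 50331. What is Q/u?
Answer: -50331/4496 ≈ -11.195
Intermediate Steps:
S = 52767 (S = -9 + 3*17592 = -9 + 52776 = 52767)
u = -4496 (u = (52767 - 24112) - 33151 = 28655 - 33151 = -4496)
Q/u = 50331/(-4496) = 50331*(-1/4496) = -50331/4496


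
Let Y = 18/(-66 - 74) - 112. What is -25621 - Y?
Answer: -1785621/70 ≈ -25509.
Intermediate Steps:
Y = -7849/70 (Y = 18/(-140) - 112 = 18*(-1/140) - 112 = -9/70 - 112 = -7849/70 ≈ -112.13)
-25621 - Y = -25621 - 1*(-7849/70) = -25621 + 7849/70 = -1785621/70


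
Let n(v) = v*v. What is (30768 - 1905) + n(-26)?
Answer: 29539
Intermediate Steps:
n(v) = v**2
(30768 - 1905) + n(-26) = (30768 - 1905) + (-26)**2 = 28863 + 676 = 29539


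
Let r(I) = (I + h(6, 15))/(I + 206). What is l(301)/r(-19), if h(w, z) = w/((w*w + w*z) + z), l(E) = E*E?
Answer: -72390199/81 ≈ -8.9371e+5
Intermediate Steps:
l(E) = E**2
h(w, z) = w/(z + w**2 + w*z) (h(w, z) = w/((w**2 + w*z) + z) = w/(z + w**2 + w*z))
r(I) = (2/47 + I)/(206 + I) (r(I) = (I + 6/(15 + 6**2 + 6*15))/(I + 206) = (I + 6/(15 + 36 + 90))/(206 + I) = (I + 6/141)/(206 + I) = (I + 6*(1/141))/(206 + I) = (I + 2/47)/(206 + I) = (2/47 + I)/(206 + I))
l(301)/r(-19) = 301**2/(((2/47 - 19)/(206 - 19))) = 90601/((-891/47/187)) = 90601/(((1/187)*(-891/47))) = 90601/(-81/799) = 90601*(-799/81) = -72390199/81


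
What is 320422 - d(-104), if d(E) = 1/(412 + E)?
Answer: 98689975/308 ≈ 3.2042e+5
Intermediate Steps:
320422 - d(-104) = 320422 - 1/(412 - 104) = 320422 - 1/308 = 98689975/308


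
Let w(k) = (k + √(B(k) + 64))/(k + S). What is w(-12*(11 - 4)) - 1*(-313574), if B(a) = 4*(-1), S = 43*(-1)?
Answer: 39823982/127 - 2*√15/127 ≈ 3.1357e+5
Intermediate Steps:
S = -43
B(a) = -4
w(k) = (k + 2*√15)/(-43 + k) (w(k) = (k + √(-4 + 64))/(k - 43) = (k + √60)/(-43 + k) = (k + 2*√15)/(-43 + k))
w(-12*(11 - 4)) - 1*(-313574) = (-12*(11 - 4) + 2*√15)/(-43 - 12*(11 - 4)) - 1*(-313574) = (-12*7 + 2*√15)/(-43 - 12*7) + 313574 = (-84 + 2*√15)/(-43 - 84) + 313574 = (-84 + 2*√15)/(-127) + 313574 = -(-84 + 2*√15)/127 + 313574 = (84/127 - 2*√15/127) + 313574 = 39823982/127 - 2*√15/127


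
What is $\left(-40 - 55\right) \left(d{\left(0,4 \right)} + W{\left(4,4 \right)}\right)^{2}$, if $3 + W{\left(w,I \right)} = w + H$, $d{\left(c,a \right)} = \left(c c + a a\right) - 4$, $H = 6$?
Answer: $-34295$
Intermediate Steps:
$d{\left(c,a \right)} = -4 + a^{2} + c^{2}$ ($d{\left(c,a \right)} = \left(c^{2} + a^{2}\right) - 4 = \left(a^{2} + c^{2}\right) - 4 = -4 + a^{2} + c^{2}$)
$W{\left(w,I \right)} = 3 + w$ ($W{\left(w,I \right)} = -3 + \left(w + 6\right) = -3 + \left(6 + w\right) = 3 + w$)
$\left(-40 - 55\right) \left(d{\left(0,4 \right)} + W{\left(4,4 \right)}\right)^{2} = \left(-40 - 55\right) \left(\left(-4 + 4^{2} + 0^{2}\right) + \left(3 + 4\right)\right)^{2} = \left(-40 - 55\right) \left(\left(-4 + 16 + 0\right) + 7\right)^{2} = - 95 \left(12 + 7\right)^{2} = - 95 \cdot 19^{2} = \left(-95\right) 361 = -34295$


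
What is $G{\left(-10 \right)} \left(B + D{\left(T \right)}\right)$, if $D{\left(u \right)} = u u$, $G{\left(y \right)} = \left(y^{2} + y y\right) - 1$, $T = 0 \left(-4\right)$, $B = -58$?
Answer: $-11542$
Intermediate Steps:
$T = 0$
$G{\left(y \right)} = -1 + 2 y^{2}$ ($G{\left(y \right)} = \left(y^{2} + y^{2}\right) - 1 = 2 y^{2} - 1 = -1 + 2 y^{2}$)
$D{\left(u \right)} = u^{2}$
$G{\left(-10 \right)} \left(B + D{\left(T \right)}\right) = \left(-1 + 2 \left(-10\right)^{2}\right) \left(-58 + 0^{2}\right) = \left(-1 + 2 \cdot 100\right) \left(-58 + 0\right) = \left(-1 + 200\right) \left(-58\right) = 199 \left(-58\right) = -11542$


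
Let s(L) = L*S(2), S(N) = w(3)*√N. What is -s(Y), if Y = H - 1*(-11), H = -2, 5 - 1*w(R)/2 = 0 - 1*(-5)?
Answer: 0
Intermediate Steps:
w(R) = 0 (w(R) = 10 - 2*(0 - 1*(-5)) = 10 - 2*(0 + 5) = 10 - 2*5 = 10 - 10 = 0)
S(N) = 0 (S(N) = 0*√N = 0)
Y = 9 (Y = -2 - 1*(-11) = -2 + 11 = 9)
s(L) = 0 (s(L) = L*0 = 0)
-s(Y) = -1*0 = 0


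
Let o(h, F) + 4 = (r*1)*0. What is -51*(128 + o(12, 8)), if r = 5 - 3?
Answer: -6324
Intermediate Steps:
r = 2
o(h, F) = -4 (o(h, F) = -4 + (2*1)*0 = -4 + 2*0 = -4 + 0 = -4)
-51*(128 + o(12, 8)) = -51*(128 - 4) = -51*124 = -6324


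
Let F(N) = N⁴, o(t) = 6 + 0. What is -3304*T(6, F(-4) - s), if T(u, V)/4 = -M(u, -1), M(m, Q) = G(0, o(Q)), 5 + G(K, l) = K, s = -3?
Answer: -66080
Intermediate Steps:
o(t) = 6
G(K, l) = -5 + K
M(m, Q) = -5 (M(m, Q) = -5 + 0 = -5)
T(u, V) = 20 (T(u, V) = 4*(-1*(-5)) = 4*5 = 20)
-3304*T(6, F(-4) - s) = -3304*20 = -66080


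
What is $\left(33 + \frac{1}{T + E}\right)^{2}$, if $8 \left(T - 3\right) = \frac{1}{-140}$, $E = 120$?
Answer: $\frac{20676727725889}{18977542081} \approx 1089.5$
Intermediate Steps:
$T = \frac{3359}{1120}$ ($T = 3 + \frac{1}{8 \left(-140\right)} = 3 + \frac{1}{8} \left(- \frac{1}{140}\right) = 3 - \frac{1}{1120} = \frac{3359}{1120} \approx 2.9991$)
$\left(33 + \frac{1}{T + E}\right)^{2} = \left(33 + \frac{1}{\frac{3359}{1120} + 120}\right)^{2} = \left(33 + \frac{1}{\frac{137759}{1120}}\right)^{2} = \left(33 + \frac{1120}{137759}\right)^{2} = \left(\frac{4547167}{137759}\right)^{2} = \frac{20676727725889}{18977542081}$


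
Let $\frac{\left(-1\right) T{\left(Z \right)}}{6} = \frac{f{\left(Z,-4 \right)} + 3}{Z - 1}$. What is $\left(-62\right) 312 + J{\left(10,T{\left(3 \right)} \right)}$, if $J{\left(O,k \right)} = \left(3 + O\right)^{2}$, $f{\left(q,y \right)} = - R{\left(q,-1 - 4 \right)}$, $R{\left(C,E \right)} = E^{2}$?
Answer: $-19175$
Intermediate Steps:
$f{\left(q,y \right)} = -25$ ($f{\left(q,y \right)} = - \left(-1 - 4\right)^{2} = - \left(-5\right)^{2} = \left(-1\right) 25 = -25$)
$T{\left(Z \right)} = \frac{132}{-1 + Z}$ ($T{\left(Z \right)} = - 6 \frac{-25 + 3}{Z - 1} = - 6 \left(- \frac{22}{-1 + Z}\right) = \frac{132}{-1 + Z}$)
$\left(-62\right) 312 + J{\left(10,T{\left(3 \right)} \right)} = \left(-62\right) 312 + \left(3 + 10\right)^{2} = -19344 + 13^{2} = -19344 + 169 = -19175$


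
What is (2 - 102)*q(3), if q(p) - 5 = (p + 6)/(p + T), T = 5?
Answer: -1225/2 ≈ -612.50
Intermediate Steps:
q(p) = 5 + (6 + p)/(5 + p) (q(p) = 5 + (p + 6)/(p + 5) = 5 + (6 + p)/(5 + p))
(2 - 102)*q(3) = (2 - 102)*((31 + 6*3)/(5 + 3)) = -100*(31 + 18)/8 = -25*49/2 = -100*49/8 = -1225/2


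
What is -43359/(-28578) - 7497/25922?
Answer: 75808561/61733243 ≈ 1.2280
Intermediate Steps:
-43359/(-28578) - 7497/25922 = -43359*(-1/28578) - 7497*1/25922 = 14453/9526 - 7497/25922 = 75808561/61733243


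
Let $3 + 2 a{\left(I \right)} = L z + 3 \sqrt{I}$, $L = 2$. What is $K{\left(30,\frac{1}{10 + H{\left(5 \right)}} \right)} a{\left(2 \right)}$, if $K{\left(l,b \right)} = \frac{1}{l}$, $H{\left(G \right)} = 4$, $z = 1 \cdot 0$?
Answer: $- \frac{1}{20} + \frac{\sqrt{2}}{20} \approx 0.020711$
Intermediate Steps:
$z = 0$
$a{\left(I \right)} = - \frac{3}{2} + \frac{3 \sqrt{I}}{2}$ ($a{\left(I \right)} = - \frac{3}{2} + \frac{2 \cdot 0 + 3 \sqrt{I}}{2} = - \frac{3}{2} + \frac{0 + 3 \sqrt{I}}{2} = - \frac{3}{2} + \frac{3 \sqrt{I}}{2}$)
$K{\left(30,\frac{1}{10 + H{\left(5 \right)}} \right)} a{\left(2 \right)} = \frac{- \frac{3}{2} + \frac{3 \sqrt{2}}{2}}{30} = - \frac{1}{20} + \frac{\sqrt{2}}{20}$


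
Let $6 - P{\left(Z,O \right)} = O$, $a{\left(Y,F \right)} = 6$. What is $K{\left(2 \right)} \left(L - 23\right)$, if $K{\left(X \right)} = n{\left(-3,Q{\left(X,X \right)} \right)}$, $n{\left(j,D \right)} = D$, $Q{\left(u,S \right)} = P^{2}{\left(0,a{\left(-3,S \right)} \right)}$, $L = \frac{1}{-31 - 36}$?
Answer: $0$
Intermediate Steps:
$L = - \frac{1}{67}$ ($L = \frac{1}{-67} = - \frac{1}{67} \approx -0.014925$)
$P{\left(Z,O \right)} = 6 - O$
$Q{\left(u,S \right)} = 0$ ($Q{\left(u,S \right)} = \left(6 - 6\right)^{2} = 0^{2} = 0$)
$K{\left(X \right)} = 0$
$K{\left(2 \right)} \left(L - 23\right) = 0 \left(- \frac{1}{67} - 23\right) = 0 \left(- \frac{1542}{67}\right) = 0$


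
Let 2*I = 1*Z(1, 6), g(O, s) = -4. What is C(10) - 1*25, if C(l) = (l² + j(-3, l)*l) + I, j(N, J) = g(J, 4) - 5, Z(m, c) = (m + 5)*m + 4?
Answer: -10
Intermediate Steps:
Z(m, c) = 4 + m*(5 + m) (Z(m, c) = (5 + m)*m + 4 = m*(5 + m) + 4 = 4 + m*(5 + m))
j(N, J) = -9 (j(N, J) = -4 - 5 = -9)
I = 5 (I = (1*(4 + 1² + 5*1))/2 = (1*(4 + 1 + 5))/2 = (1*10)/2 = (½)*10 = 5)
C(l) = 5 + l² - 9*l (C(l) = (l² - 9*l) + 5 = 5 + l² - 9*l)
C(10) - 1*25 = (5 + 10² - 9*10) - 1*25 = (5 + 100 - 90) - 25 = 15 - 25 = -10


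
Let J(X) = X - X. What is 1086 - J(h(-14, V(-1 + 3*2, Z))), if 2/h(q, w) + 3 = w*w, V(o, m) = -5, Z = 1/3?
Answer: 1086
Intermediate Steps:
Z = ⅓ ≈ 0.33333
h(q, w) = 2/(-3 + w²) (h(q, w) = 2/(-3 + w*w) = 2/(-3 + w²))
J(X) = 0
1086 - J(h(-14, V(-1 + 3*2, Z))) = 1086 - 1*0 = 1086 + 0 = 1086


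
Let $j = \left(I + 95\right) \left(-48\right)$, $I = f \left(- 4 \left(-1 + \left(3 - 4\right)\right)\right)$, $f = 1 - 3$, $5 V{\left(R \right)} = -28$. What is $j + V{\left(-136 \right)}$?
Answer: $- \frac{18988}{5} \approx -3797.6$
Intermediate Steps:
$V{\left(R \right)} = - \frac{28}{5}$ ($V{\left(R \right)} = \frac{1}{5} \left(-28\right) = - \frac{28}{5}$)
$f = -2$
$I = -16$ ($I = - 2 \left(- 4 \left(-1 + \left(3 - 4\right)\right)\right) = - 2 \left(- 4 \left(-1 - 1\right)\right) = - 2 \left(\left(-4\right) \left(-2\right)\right) = \left(-2\right) 8 = -16$)
$j = -3792$ ($j = \left(-16 + 95\right) \left(-48\right) = 79 \left(-48\right) = -3792$)
$j + V{\left(-136 \right)} = -3792 - \frac{28}{5} = - \frac{18988}{5}$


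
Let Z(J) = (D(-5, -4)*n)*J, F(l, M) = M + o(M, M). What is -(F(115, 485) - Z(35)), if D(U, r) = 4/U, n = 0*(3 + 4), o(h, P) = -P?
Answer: 0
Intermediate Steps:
n = 0 (n = 0*7 = 0)
F(l, M) = 0 (F(l, M) = M - M = 0)
Z(J) = 0 (Z(J) = ((4/(-5))*0)*J = ((4*(-1/5))*0)*J = (-4/5*0)*J = 0*J = 0)
-(F(115, 485) - Z(35)) = -(0 - 1*0) = -(0 + 0) = -1*0 = 0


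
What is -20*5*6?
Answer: -600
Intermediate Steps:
-20*5*6 = -100*6 = -600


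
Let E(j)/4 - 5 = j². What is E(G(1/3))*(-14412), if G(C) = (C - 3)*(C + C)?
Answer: -12701776/27 ≈ -4.7044e+5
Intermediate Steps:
G(C) = 2*C*(-3 + C) (G(C) = (-3 + C)*(2*C) = 2*C*(-3 + C))
E(j) = 20 + 4*j²
E(G(1/3))*(-14412) = (20 + 4*(2*(-3 + 1/3)/3)²)*(-14412) = (20 + 4*(2*(⅓)*(-3 + ⅓))²)*(-14412) = (20 + 4*(2*(⅓)*(-8/3))²)*(-14412) = (20 + 4*(-16/9)²)*(-14412) = (20 + 4*(256/81))*(-14412) = (20 + 1024/81)*(-14412) = (2644/81)*(-14412) = -12701776/27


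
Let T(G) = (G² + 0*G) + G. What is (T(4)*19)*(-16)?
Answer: -6080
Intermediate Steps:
T(G) = G + G² (T(G) = (G² + 0) + G = G² + G = G + G²)
(T(4)*19)*(-16) = ((4*(1 + 4))*19)*(-16) = ((4*5)*19)*(-16) = (20*19)*(-16) = 380*(-16) = -6080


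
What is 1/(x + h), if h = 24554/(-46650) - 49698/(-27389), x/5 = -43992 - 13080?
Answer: -638848425/182300963606903 ≈ -3.5044e-6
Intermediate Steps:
x = -285360 (x = 5*(-43992 - 13080) = 5*(-57072) = -285360)
h = 822951097/638848425 (h = 24554*(-1/46650) - 49698*(-1/27389) = -12277/23325 + 49698/27389 = 822951097/638848425 ≈ 1.2882)
1/(x + h) = 1/(-285360 + 822951097/638848425) = 1/(-182300963606903/638848425) = -638848425/182300963606903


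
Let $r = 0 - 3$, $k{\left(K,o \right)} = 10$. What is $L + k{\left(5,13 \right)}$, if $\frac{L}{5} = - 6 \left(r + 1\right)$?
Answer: $70$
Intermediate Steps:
$r = -3$ ($r = 0 - 3 = -3$)
$L = 60$ ($L = 5 \left(- 6 \left(-3 + 1\right)\right) = 5 \left(\left(-6\right) \left(-2\right)\right) = 5 \cdot 12 = 60$)
$L + k{\left(5,13 \right)} = 60 + 10 = 70$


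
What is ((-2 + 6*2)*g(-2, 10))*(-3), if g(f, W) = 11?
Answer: -330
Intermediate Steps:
((-2 + 6*2)*g(-2, 10))*(-3) = ((-2 + 6*2)*11)*(-3) = ((-2 + 12)*11)*(-3) = (10*11)*(-3) = 110*(-3) = -330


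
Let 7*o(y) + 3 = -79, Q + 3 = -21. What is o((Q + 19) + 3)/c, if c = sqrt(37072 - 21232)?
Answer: -41*sqrt(110)/4620 ≈ -0.093076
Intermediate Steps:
Q = -24 (Q = -3 - 21 = -24)
o(y) = -82/7 (o(y) = -3/7 + (1/7)*(-79) = -3/7 - 79/7 = -82/7)
c = 12*sqrt(110) (c = sqrt(15840) = 12*sqrt(110) ≈ 125.86)
o((Q + 19) + 3)/c = -82*sqrt(110)/1320/7 = -41*sqrt(110)/4620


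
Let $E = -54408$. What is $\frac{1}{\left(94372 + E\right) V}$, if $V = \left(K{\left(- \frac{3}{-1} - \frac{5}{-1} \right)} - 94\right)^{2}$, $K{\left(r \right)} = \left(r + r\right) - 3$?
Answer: $\frac{1}{262203804} \approx 3.8138 \cdot 10^{-9}$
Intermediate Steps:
$K{\left(r \right)} = -3 + 2 r$ ($K{\left(r \right)} = 2 r - 3 = -3 + 2 r$)
$V = 6561$ ($V = \left(\left(-3 + 2 \left(- \frac{3}{-1} - \frac{5}{-1}\right)\right) - 94\right)^{2} = \left(\left(-3 + 2 \left(\left(-3\right) \left(-1\right) - -5\right)\right) - 94\right)^{2} = \left(\left(-3 + 2 \left(3 + 5\right)\right) - 94\right)^{2} = \left(\left(-3 + 2 \cdot 8\right) - 94\right)^{2} = \left(\left(-3 + 16\right) - 94\right)^{2} = \left(13 - 94\right)^{2} = \left(-81\right)^{2} = 6561$)
$\frac{1}{\left(94372 + E\right) V} = \frac{1}{\left(94372 - 54408\right) 6561} = \frac{1}{39964} \cdot \frac{1}{6561} = \frac{1}{262203804}$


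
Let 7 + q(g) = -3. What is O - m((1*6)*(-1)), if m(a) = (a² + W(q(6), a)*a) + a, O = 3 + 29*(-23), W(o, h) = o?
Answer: -754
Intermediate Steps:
q(g) = -10 (q(g) = -7 - 3 = -10)
O = -664 (O = 3 - 667 = -664)
m(a) = a² - 9*a (m(a) = (a² - 10*a) + a = a² - 9*a)
O - m((1*6)*(-1)) = -664 - (1*6)*(-1)*(-9 + (1*6)*(-1)) = -664 - 6*(-1)*(-9 + 6*(-1)) = -664 - (-6)*(-9 - 6) = -664 - (-6)*(-15) = -664 - 1*90 = -664 - 90 = -754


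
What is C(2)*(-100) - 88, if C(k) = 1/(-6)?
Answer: -214/3 ≈ -71.333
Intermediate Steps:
C(k) = -⅙
C(2)*(-100) - 88 = -⅙*(-100) - 88 = 50/3 - 88 = -214/3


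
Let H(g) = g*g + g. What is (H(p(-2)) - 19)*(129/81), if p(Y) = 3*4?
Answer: 5891/27 ≈ 218.19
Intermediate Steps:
p(Y) = 12
H(g) = g + g**2 (H(g) = g**2 + g = g + g**2)
(H(p(-2)) - 19)*(129/81) = (12*(1 + 12) - 19)*(129/81) = (12*13 - 19)*(129*(1/81)) = (156 - 19)*(43/27) = 137*(43/27) = 5891/27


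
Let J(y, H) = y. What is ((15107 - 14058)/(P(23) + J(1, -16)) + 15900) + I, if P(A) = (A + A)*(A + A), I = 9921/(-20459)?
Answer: 688656536434/43311703 ≈ 15900.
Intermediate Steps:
I = -9921/20459 (I = 9921*(-1/20459) = -9921/20459 ≈ -0.48492)
P(A) = 4*A**2 (P(A) = (2*A)*(2*A) = 4*A**2)
((15107 - 14058)/(P(23) + J(1, -16)) + 15900) + I = ((15107 - 14058)/(4*23**2 + 1) + 15900) - 9921/20459 = (1049/(4*529 + 1) + 15900) - 9921/20459 = (1049/(2116 + 1) + 15900) - 9921/20459 = (1049/2117 + 15900) - 9921/20459 = 33661349/2117 - 9921/20459 = 688656536434/43311703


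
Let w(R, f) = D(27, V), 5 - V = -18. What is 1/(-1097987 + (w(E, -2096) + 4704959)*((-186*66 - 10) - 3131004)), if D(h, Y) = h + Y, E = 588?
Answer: -1/14789208837597 ≈ -6.7617e-14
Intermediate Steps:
V = 23 (V = 5 - 1*(-18) = 5 + 18 = 23)
D(h, Y) = Y + h
w(R, f) = 50 (w(R, f) = 23 + 27 = 50)
1/(-1097987 + (w(E, -2096) + 4704959)*((-186*66 - 10) - 3131004)) = 1/(-1097987 + (50 + 4704959)*((-186*66 - 10) - 3131004)) = 1/(-1097987 + 4705009*((-12276 - 10) - 3131004)) = 1/(-1097987 + 4705009*(-12286 - 3131004)) = 1/(-1097987 + 4705009*(-3143290)) = 1/(-1097987 - 14789207739610) = 1/(-14789208837597) = -1/14789208837597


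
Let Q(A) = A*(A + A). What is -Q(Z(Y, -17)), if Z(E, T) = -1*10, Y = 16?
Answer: -200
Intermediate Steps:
Z(E, T) = -10
Q(A) = 2*A**2 (Q(A) = A*(2*A) = 2*A**2)
-Q(Z(Y, -17)) = -2*(-10)**2 = -2*100 = -1*200 = -200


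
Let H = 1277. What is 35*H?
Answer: 44695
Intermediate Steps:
35*H = 35*1277 = 44695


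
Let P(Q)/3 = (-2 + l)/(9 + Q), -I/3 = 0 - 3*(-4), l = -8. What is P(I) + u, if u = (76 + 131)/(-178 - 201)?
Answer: 1927/3411 ≈ 0.56494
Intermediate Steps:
I = -36 (I = -3*(0 - 3*(-4)) = -3*(0 + 12) = -3*12 = -36)
P(Q) = -30/(9 + Q) (P(Q) = 3*((-2 - 8)/(9 + Q)) = 3*(-10/(9 + Q)) = -30/(9 + Q))
u = -207/379 (u = 207/(-379) = 207*(-1/379) = -207/379 ≈ -0.54617)
P(I) + u = -30/(9 - 36) - 207/379 = -30/(-27) - 207/379 = -30*(-1/27) - 207/379 = 10/9 - 207/379 = 1927/3411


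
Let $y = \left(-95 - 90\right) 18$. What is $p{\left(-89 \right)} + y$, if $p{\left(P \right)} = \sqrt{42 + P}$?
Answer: $-3330 + i \sqrt{47} \approx -3330.0 + 6.8557 i$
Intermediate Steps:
$y = -3330$ ($y = \left(-185\right) 18 = -3330$)
$p{\left(-89 \right)} + y = \sqrt{42 - 89} - 3330 = \sqrt{-47} - 3330 = i \sqrt{47} - 3330 = -3330 + i \sqrt{47}$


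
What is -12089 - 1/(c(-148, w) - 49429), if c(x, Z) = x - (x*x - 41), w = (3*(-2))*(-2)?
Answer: -863638159/71440 ≈ -12089.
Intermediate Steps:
w = 12 (w = -6*(-2) = 12)
c(x, Z) = 41 + x - x**2 (c(x, Z) = x - (x**2 - 41) = x - (-41 + x**2) = x + (41 - x**2) = 41 + x - x**2)
-12089 - 1/(c(-148, w) - 49429) = -12089 - 1/((41 - 148 - 1*(-148)**2) - 49429) = -12089 - 1/((41 - 148 - 1*21904) - 49429) = -12089 - 1/((41 - 148 - 21904) - 49429) = -12089 - 1/(-22011 - 49429) = -12089 - 1/(-71440) = -12089 - 1*(-1/71440) = -12089 + 1/71440 = -863638159/71440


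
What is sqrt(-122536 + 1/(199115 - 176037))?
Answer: I*sqrt(65261948653946)/23078 ≈ 350.05*I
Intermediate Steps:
sqrt(-122536 + 1/(199115 - 176037)) = sqrt(-122536 + 1/23078) = sqrt(-2827885807/23078) = I*sqrt(65261948653946)/23078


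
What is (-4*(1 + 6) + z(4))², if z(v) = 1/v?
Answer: 12321/16 ≈ 770.06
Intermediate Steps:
(-4*(1 + 6) + z(4))² = (-4*(1 + 6) + 1/4)² = (-4*7 + ¼)² = (-28 + ¼)² = (-111/4)² = 12321/16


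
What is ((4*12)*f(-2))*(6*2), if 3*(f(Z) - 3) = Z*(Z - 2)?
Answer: 3264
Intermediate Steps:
f(Z) = 3 + Z*(-2 + Z)/3 (f(Z) = 3 + (Z*(Z - 2))/3 = 3 + (Z*(-2 + Z))/3 = 3 + Z*(-2 + Z)/3)
((4*12)*f(-2))*(6*2) = ((4*12)*(3 - ⅔*(-2) + (⅓)*(-2)²))*(6*2) = (48*(3 + 4/3 + (⅓)*4))*12 = (48*(3 + 4/3 + 4/3))*12 = (48*(17/3))*12 = 272*12 = 3264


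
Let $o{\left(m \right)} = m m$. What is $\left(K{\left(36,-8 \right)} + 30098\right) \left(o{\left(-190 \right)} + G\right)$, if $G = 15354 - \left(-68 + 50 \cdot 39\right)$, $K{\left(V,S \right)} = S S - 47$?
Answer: $1492860780$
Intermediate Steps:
$K{\left(V,S \right)} = -47 + S^{2}$ ($K{\left(V,S \right)} = S^{2} - 47 = -47 + S^{2}$)
$o{\left(m \right)} = m^{2}$
$G = 13472$ ($G = 15354 - \left(-68 + 1950\right) = 15354 - 1882 = 13472$)
$\left(K{\left(36,-8 \right)} + 30098\right) \left(o{\left(-190 \right)} + G\right) = \left(\left(-47 + \left(-8\right)^{2}\right) + 30098\right) \left(\left(-190\right)^{2} + 13472\right) = \left(\left(-47 + 64\right) + 30098\right) \left(36100 + 13472\right) = \left(17 + 30098\right) 49572 = 30115 \cdot 49572 = 1492860780$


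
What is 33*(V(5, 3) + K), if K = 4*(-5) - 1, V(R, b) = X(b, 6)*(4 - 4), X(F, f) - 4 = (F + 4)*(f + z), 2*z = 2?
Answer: -693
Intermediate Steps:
z = 1 (z = (1/2)*2 = 1)
X(F, f) = 4 + (1 + f)*(4 + F) (X(F, f) = 4 + (F + 4)*(f + 1) = 4 + (4 + F)*(1 + f) = 4 + (1 + f)*(4 + F))
V(R, b) = 0 (V(R, b) = (8 + b + 4*6 + b*6)*(4 - 4) = (8 + b + 24 + 6*b)*0 = (32 + 7*b)*0 = 0)
K = -21 (K = -20 - 1 = -21)
33*(V(5, 3) + K) = 33*(0 - 21) = 33*(-21) = -693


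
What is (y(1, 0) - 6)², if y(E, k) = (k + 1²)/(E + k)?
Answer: 25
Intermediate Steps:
y(E, k) = (1 + k)/(E + k) (y(E, k) = (k + 1)/(E + k) = (1 + k)/(E + k))
(y(1, 0) - 6)² = ((1 + 0)/(1 + 0) - 6)² = (1/1 - 6)² = (1*1 - 6)² = (1 - 6)² = (-5)² = 25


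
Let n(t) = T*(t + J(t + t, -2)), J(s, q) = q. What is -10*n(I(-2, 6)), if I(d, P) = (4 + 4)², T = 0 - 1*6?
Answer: 3720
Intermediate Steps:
T = -6 (T = 0 - 6 = -6)
I(d, P) = 64 (I(d, P) = 8² = 64)
n(t) = 12 - 6*t (n(t) = -6*(t - 2) = -6*(-2 + t) = 12 - 6*t)
-10*n(I(-2, 6)) = -10*(12 - 6*64) = -10*(12 - 384) = -10*(-372) = 3720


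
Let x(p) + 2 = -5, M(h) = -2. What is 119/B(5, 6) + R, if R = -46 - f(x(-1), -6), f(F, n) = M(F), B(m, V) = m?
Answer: -101/5 ≈ -20.200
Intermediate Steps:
x(p) = -7 (x(p) = -2 - 5 = -7)
f(F, n) = -2
R = -44 (R = -46 - 1*(-2) = -46 + 2 = -44)
119/B(5, 6) + R = 119/5 - 44 = -101/5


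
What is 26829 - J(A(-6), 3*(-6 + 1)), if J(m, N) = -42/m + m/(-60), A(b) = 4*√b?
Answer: 26829 - 101*I*√6/60 ≈ 26829.0 - 4.1233*I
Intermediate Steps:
J(m, N) = -42/m - m/60 (J(m, N) = -42/m + m*(-1/60) = -42/m - m/60)
26829 - J(A(-6), 3*(-6 + 1)) = 26829 - (-42*(-I*√6/24) - √(-6)/15) = 26829 - (-42*(-I*√6/24) - I*√6/15) = 26829 - (-(-7)*I*√6/4 - I*√6/15) = 26829 - (7*I*√6/4 - I*√6/15) = 26829 - 101*I*√6/60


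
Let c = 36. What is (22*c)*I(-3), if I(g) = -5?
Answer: -3960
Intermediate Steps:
(22*c)*I(-3) = (22*36)*(-5) = 792*(-5) = -3960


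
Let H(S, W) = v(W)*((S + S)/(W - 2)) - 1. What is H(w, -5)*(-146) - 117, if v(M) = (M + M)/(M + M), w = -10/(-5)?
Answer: 787/7 ≈ 112.43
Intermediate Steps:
w = 2 (w = -10*(-1/5) = 2)
v(M) = 1 (v(M) = (2*M)/((2*M)) = (2*M)*(1/(2*M)) = 1)
H(S, W) = -1 + 2*S/(-2 + W) (H(S, W) = 1*((S + S)/(W - 2)) - 1 = 1*((2*S)/(-2 + W)) - 1 = 1*(2*S/(-2 + W)) - 1 = 2*S/(-2 + W) - 1 = -1 + 2*S/(-2 + W))
H(w, -5)*(-146) - 117 = ((2 - 1*(-5) + 2*2)/(-2 - 5))*(-146) - 117 = ((2 + 5 + 4)/(-7))*(-146) - 117 = -1/7*11*(-146) - 117 = -11/7*(-146) - 117 = 1606/7 - 117 = 787/7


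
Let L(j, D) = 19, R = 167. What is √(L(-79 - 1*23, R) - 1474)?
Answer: I*√1455 ≈ 38.144*I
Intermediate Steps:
√(L(-79 - 1*23, R) - 1474) = √(19 - 1474) = √(-1455) = I*√1455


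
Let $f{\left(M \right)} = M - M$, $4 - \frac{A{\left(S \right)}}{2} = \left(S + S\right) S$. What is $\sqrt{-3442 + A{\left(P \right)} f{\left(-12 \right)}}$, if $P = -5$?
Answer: $i \sqrt{3442} \approx 58.669 i$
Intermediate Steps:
$A{\left(S \right)} = 8 - 4 S^{2}$ ($A{\left(S \right)} = 8 - 2 \left(S + S\right) S = 8 - 2 \cdot 2 S S = 8 - 2 \cdot 2 S^{2} = 8 - 4 S^{2}$)
$f{\left(M \right)} = 0$
$\sqrt{-3442 + A{\left(P \right)} f{\left(-12 \right)}} = \sqrt{-3442 + \left(8 - 4 \left(-5\right)^{2}\right) 0} = \sqrt{-3442 + \left(8 - 100\right) 0} = \sqrt{-3442 - 0} = \sqrt{-3442 + 0} = \sqrt{-3442} = i \sqrt{3442}$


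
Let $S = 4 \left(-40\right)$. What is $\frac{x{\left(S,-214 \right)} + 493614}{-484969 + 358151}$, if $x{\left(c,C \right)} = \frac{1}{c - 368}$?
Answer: $- \frac{260628191}{66959904} \approx -3.8923$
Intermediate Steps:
$S = -160$
$x{\left(c,C \right)} = \frac{1}{-368 + c}$
$\frac{x{\left(S,-214 \right)} + 493614}{-484969 + 358151} = \frac{\frac{1}{-368 - 160} + 493614}{-484969 + 358151} = \frac{\frac{1}{-528} + 493614}{-126818} = \left(- \frac{1}{528} + 493614\right) \left(- \frac{1}{126818}\right) = \frac{260628191}{528} \left(- \frac{1}{126818}\right) = - \frac{260628191}{66959904}$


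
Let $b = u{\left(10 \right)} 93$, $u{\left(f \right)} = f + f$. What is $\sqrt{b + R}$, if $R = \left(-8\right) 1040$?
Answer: $2 i \sqrt{1615} \approx 80.374 i$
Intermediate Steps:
$u{\left(f \right)} = 2 f$
$R = -8320$
$b = 1860$ ($b = 2 \cdot 10 \cdot 93 = 20 \cdot 93 = 1860$)
$\sqrt{b + R} = \sqrt{1860 - 8320} = \sqrt{-6460} = 2 i \sqrt{1615}$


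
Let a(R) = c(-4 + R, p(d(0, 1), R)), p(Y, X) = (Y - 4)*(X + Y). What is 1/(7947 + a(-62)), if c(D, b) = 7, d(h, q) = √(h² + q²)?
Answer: 1/7954 ≈ 0.00012572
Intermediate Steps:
p(Y, X) = (-4 + Y)*(X + Y)
a(R) = 7
1/(7947 + a(-62)) = 1/(7947 + 7) = 1/7954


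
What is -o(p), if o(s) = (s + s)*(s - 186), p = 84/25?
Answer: 767088/625 ≈ 1227.3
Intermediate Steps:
p = 84/25 (p = 84*(1/25) = 84/25 ≈ 3.3600)
o(s) = 2*s*(-186 + s) (o(s) = (2*s)*(-186 + s) = 2*s*(-186 + s))
-o(p) = -2*84*(-186 + 84/25)/25 = -2*84*(-4566)/(25*25) = -1*(-767088/625) = 767088/625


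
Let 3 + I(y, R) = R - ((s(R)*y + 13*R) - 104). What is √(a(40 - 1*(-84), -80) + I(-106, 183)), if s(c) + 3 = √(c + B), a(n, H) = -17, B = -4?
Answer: √(-2430 + 106*√179) ≈ 31.809*I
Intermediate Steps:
s(c) = -3 + √(-4 + c) (s(c) = -3 + √(c - 4) = -3 + √(-4 + c))
I(y, R) = 101 - 12*R - y*(-3 + √(-4 + R)) (I(y, R) = -3 + (R - (((-3 + √(-4 + R))*y + 13*R) - 104)) = -3 + (R - ((y*(-3 + √(-4 + R)) + 13*R) - 104)) = -3 + (R - ((13*R + y*(-3 + √(-4 + R))) - 104)) = -3 + (R - (-104 + 13*R + y*(-3 + √(-4 + R)))) = -3 + (R + (104 - 13*R - y*(-3 + √(-4 + R)))) = -3 + (104 - 12*R - y*(-3 + √(-4 + R))) = 101 - 12*R - y*(-3 + √(-4 + R)))
√(a(40 - 1*(-84), -80) + I(-106, 183)) = √(-17 + (101 - 12*183 - 1*(-106)*(-3 + √(-4 + 183)))) = √(-17 + (101 - 2196 - 1*(-106)*(-3 + √179))) = √(-17 + (101 - 2196 + (-318 + 106*√179))) = √(-17 + (-2413 + 106*√179)) = √(-2430 + 106*√179)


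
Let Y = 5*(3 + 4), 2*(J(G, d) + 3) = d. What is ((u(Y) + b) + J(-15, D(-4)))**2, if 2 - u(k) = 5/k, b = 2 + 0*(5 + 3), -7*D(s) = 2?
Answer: 25/49 ≈ 0.51020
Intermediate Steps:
D(s) = -2/7 (D(s) = -1/7*2 = -2/7)
J(G, d) = -3 + d/2
Y = 35 (Y = 5*7 = 35)
b = 2 (b = 2 + 0*8 = 2 + 0 = 2)
u(k) = 2 - 5/k
((u(Y) + b) + J(-15, D(-4)))**2 = (((2 - 5/35) + 2) + (-3 + (1/2)*(-2/7)))**2 = (((2 - 5*1/35) + 2) + (-3 - 1/7))**2 = (((2 - 1/7) + 2) - 22/7)**2 = ((13/7 + 2) - 22/7)**2 = (27/7 - 22/7)**2 = (5/7)**2 = 25/49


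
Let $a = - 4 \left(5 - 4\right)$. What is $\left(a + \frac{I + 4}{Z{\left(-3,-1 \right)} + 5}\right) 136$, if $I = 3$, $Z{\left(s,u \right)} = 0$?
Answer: $- \frac{1768}{5} \approx -353.6$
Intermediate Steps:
$a = -4$ ($a = \left(-4\right) 1 = -4$)
$\left(a + \frac{I + 4}{Z{\left(-3,-1 \right)} + 5}\right) 136 = \left(-4 + \frac{3 + 4}{0 + 5}\right) 136 = \left(-4 + \frac{1}{5} \cdot 7\right) 136 = \left(-4 + \frac{7}{5}\right) 136 = \left(- \frac{13}{5}\right) 136 = - \frac{1768}{5}$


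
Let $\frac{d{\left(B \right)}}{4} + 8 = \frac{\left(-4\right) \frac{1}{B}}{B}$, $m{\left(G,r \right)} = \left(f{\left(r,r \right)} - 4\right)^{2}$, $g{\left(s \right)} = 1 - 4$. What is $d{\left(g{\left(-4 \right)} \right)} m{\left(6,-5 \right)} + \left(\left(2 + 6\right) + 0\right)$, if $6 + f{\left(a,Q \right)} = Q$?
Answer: $-7592$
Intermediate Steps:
$f{\left(a,Q \right)} = -6 + Q$
$g{\left(s \right)} = -3$
$m{\left(G,r \right)} = \left(-10 + r\right)^{2}$ ($m{\left(G,r \right)} = \left(\left(-6 + r\right) - 4\right)^{2} = \left(-10 + r\right)^{2}$)
$d{\left(B \right)} = -32 - \frac{16}{B^{2}}$ ($d{\left(B \right)} = -32 + 4 \frac{\left(-4\right) \frac{1}{B}}{B} = -32 + 4 \left(- \frac{4}{B^{2}}\right) = -32 - \frac{16}{B^{2}}$)
$d{\left(g{\left(-4 \right)} \right)} m{\left(6,-5 \right)} + \left(\left(2 + 6\right) + 0\right) = \left(-32 - \frac{16}{9}\right) \left(-10 - 5\right)^{2} + \left(\left(2 + 6\right) + 0\right) = \left(-32 - \frac{16}{9}\right) \left(-15\right)^{2} + \left(8 + 0\right) = \left(-32 - \frac{16}{9}\right) 225 + 8 = \left(- \frac{304}{9}\right) 225 + 8 = -7600 + 8 = -7592$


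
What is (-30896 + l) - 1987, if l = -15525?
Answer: -48408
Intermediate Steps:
(-30896 + l) - 1987 = (-30896 - 15525) - 1987 = -46421 - 1987 = -48408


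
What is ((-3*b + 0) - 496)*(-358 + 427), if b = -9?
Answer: -32361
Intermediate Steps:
((-3*b + 0) - 496)*(-358 + 427) = ((-3*(-9) + 0) - 496)*(-358 + 427) = ((27 + 0) - 496)*69 = (27 - 496)*69 = -469*69 = -32361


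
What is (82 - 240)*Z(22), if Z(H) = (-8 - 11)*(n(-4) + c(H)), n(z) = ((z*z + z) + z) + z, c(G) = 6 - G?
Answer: -36024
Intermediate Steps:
n(z) = z² + 3*z (n(z) = ((z² + z) + z) + z = ((z + z²) + z) + z = (z² + 2*z) + z = z² + 3*z)
Z(H) = -190 + 19*H (Z(H) = (-8 - 11)*(-4*(3 - 4) + (6 - H)) = -19*(-4*(-1) + (6 - H)) = -19*(4 + (6 - H)) = -19*(10 - H) = -190 + 19*H)
(82 - 240)*Z(22) = (82 - 240)*(-190 + 19*22) = -158*(-190 + 418) = -158*228 = -36024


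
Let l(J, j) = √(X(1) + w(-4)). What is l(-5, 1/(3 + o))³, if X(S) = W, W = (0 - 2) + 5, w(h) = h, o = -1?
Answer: -I ≈ -1.0*I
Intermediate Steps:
W = 3 (W = -2 + 5 = 3)
X(S) = 3
l(J, j) = I (l(J, j) = √(3 - 4) = √(-1) = I)
l(-5, 1/(3 + o))³ = I³ = -I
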